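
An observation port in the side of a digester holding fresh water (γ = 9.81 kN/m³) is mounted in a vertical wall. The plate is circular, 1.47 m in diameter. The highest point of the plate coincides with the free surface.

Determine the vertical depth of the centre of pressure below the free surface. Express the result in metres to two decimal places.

h_p = 0.92 m

γ = 9.81 kN/m³.
The centroid is at the centre, 0.735 m below the top of the plate, so the centroid depth is h_c = 0.735 m.
A = π(0.735)² = 1.69717 m².
Resultant F = γ·h_c·A = 9.81 × 0.735 × 1.69717 = 12.2372 kN.
I_c = πr⁴/4 = π × 0.735⁴/4 = 0.229213 m⁴.
Centre of pressure: y_p = y_c + I_c/(y_c·A) = 0.735 + 0.229213/(0.735 × 1.69717) = 0.735 + 0.18375 = 0.91875 m along the plane.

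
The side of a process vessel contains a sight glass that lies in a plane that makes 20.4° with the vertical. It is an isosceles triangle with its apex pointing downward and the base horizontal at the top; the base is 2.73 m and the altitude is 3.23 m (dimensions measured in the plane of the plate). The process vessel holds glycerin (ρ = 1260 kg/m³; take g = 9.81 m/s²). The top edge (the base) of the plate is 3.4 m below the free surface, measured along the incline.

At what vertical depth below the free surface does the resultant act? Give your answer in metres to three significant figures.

γ = ρg = 1260 × 9.81 / 1000 = 12.3606 kN/m³.
The plate makes 20.4° with the vertical, i.e. θ = 90° − 20.4° = 69.6° to the horizontal. Measuring y along the incline from the free-surface line, vertical depth h = y·sinθ with sinθ = 0.937282.
With the apex down, the centroid sits h/3 = 3.23/3 = 1.07667 m below the base (the top edge), so y_c = 3.4 + 1.07667 = 4.47667 m and h_c = 4.47667 × 0.937282 = 4.1959 m.
A = ½ × 2.73 × 3.23 = 4.40895 m².
Resultant F = γ·h_c·A = 12.3606 × 4.1959 × 4.40895 = 228.665 kN.
I_c = b·h³/36 = 2.73 × 3.23³/36 = 2.55545 m⁴.
Centre of pressure: y_p = y_c + I_c/(y_c·A) = 4.47667 + 2.55545/(4.47667 × 4.40895) = 4.47667 + 0.129472 = 4.60614 m along the plane.
Vertically, h_p = y_p·sinθ = 4.60614 × 0.937282 = 4.31725 m.

h_p = 4.32 m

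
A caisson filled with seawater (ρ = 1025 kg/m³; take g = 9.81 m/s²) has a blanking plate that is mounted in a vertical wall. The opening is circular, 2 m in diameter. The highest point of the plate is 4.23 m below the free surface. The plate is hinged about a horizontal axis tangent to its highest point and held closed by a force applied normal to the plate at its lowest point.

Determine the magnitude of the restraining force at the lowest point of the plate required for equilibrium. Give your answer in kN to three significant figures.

γ = ρg = 1025 × 9.81 / 1000 = 10.05525 kN/m³.
The centroid is at the centre, 1 m below the top of the plate, so the centroid depth is h_c = 4.23 + 1 = 5.23 m.
A = π(1)² = 3.14159 m².
Resultant F = γ·h_c·A = 10.05525 × 5.23 × 3.14159 = 165.213 kN.
I_c = πr⁴/4 = π × 1⁴/4 = 0.785398 m⁴.
Centre of pressure: y_p = y_c + I_c/(y_c·A) = 5.23 + 0.785398/(5.23 × 3.14159) = 5.23 + 0.0478012 = 5.2778 m along the plane.
The resultant acts 1 + 0.0478012 = 1.0478 m (along the plate) below the hinge at the top edge, so the moment about the hinge is M = F × 1.0478 = 165.213 × 1.0478 = 173.11 kN·m.
A normal force at the bottom, 2 m from the hinge, must supply this moment: P = 173.11/2 = 86.555 kN.

P ≈ 86.6 kN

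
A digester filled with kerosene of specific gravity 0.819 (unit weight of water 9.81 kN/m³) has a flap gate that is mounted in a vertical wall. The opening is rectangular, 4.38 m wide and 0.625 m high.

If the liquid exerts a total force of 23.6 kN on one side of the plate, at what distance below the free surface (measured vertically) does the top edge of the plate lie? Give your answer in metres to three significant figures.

γ = 0.819 × 9.81 = 8.03439 kN/m³.
A = 4.38 × 0.625 = 2.7375 m².
From F = γ·h_c·A, the centroid depth is h_c = 23.6/(8.03439 × 2.7375) = 1.07301 m.
The centroid lies 0.625/2 = 0.3125 m below the top edge, so the top edge sits at h_top = 1.07301 − 0.3125 = 0.76051 m below the surface.

d_top ≈ 0.761 m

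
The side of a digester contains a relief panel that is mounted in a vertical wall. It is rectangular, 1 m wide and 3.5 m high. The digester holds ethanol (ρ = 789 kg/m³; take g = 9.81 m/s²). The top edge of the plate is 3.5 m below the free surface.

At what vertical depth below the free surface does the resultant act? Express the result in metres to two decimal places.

h_p = 5.44 m

γ = ρg = 789 × 9.81 / 1000 = 7.74009 kN/m³.
The centroid lies 3.5/2 = 1.75 m below the top edge, so the centroid depth is h_c = 3.5 + 1.75 = 5.25 m.
A = 1 × 3.5 = 3.5 m².
Resultant F = γ·h_c·A = 7.74009 × 5.25 × 3.5 = 142.224 kN.
I_c = b·h³/12 = 1 × 3.5³/12 = 3.57292 m⁴.
Centre of pressure: y_p = y_c + I_c/(y_c·A) = 5.25 + 3.57292/(5.25 × 3.5) = 5.25 + 0.194445 = 5.44444 m along the plane.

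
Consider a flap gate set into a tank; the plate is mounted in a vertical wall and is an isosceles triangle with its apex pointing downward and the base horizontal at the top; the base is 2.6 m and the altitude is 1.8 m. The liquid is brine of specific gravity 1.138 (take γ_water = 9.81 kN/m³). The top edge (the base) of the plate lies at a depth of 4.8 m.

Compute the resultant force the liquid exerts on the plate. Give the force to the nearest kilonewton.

F ≈ 141 kN

γ = 1.138 × 9.81 = 11.16378 kN/m³.
With the apex down, the centroid sits h/3 = 1.8/3 = 0.6 m below the base (the top edge), so the centroid depth is h_c = 4.8 + 0.6 = 5.4 m.
A = ½ × 2.6 × 1.8 = 2.34 m².
Resultant F = γ·h_c·A = 11.16378 × 5.4 × 2.34 = 141.066 kN.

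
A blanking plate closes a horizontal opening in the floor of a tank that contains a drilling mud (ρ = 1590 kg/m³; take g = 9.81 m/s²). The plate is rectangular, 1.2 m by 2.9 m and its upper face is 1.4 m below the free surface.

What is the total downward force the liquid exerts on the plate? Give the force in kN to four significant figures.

F ≈ 75.99 kN

γ = ρg = 1590 × 9.81 / 1000 = 15.5979 kN/m³.
The plate is horizontal, so pressure is uniform at p = γ·h = 15.5979 × 1.4 = 21.8371 kN/m².
A = 1.2 × 2.9 = 3.48 m².
F = p·A = 21.8371 × 3.48 = 75.9931 kN.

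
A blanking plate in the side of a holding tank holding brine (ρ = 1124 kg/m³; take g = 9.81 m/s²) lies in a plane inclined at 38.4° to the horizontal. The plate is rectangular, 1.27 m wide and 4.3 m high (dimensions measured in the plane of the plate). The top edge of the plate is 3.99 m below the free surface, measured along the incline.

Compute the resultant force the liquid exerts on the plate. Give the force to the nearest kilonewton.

γ = ρg = 1124 × 9.81 / 1000 = 11.02644 kN/m³.
Let θ = 38.4° be the plate's angle to the horizontal; measure y along the incline from where the plane meets the free surface. Vertical depth h = y·sinθ with sinθ = 0.621148.
The centroid lies 4.3/2 = 2.15 m below the top edge, so y_c = 3.99 + 2.15 = 6.14 m and h_c = 6.14 × 0.621148 = 3.81385 m.
A = 1.27 × 4.3 = 5.461 m².
Resultant F = γ·h_c·A = 11.02644 × 3.81385 × 5.461 = 229.652 kN.

F ≈ 230 kN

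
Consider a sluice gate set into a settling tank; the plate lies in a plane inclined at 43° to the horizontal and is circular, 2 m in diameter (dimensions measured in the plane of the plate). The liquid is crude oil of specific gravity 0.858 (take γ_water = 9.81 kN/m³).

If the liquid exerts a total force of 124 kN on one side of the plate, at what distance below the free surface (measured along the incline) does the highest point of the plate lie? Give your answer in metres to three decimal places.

γ = 0.858 × 9.81 = 8.41698 kN/m³.
A = π(1)² = 3.14159 m².
From F = γ·h_c·A, the centroid depth is h_c = 124/(8.41698 × 3.14159) = 4.68938 m.
Let θ = 43° be the plate's angle to the horizontal; measure y along the incline from where the plane meets the free surface. Vertical depth h = y·sinθ with sinθ = 0.681998.
Along the incline, y_c = h_c/sinθ = 4.68938/0.681998 = 6.87594 m.
The centroid is at the centre, 1 m below the top of the plate, so the highest point sits at y_top = 6.87594 − 1 = 5.87594 m along the incline.

y_top ≈ 5.876 m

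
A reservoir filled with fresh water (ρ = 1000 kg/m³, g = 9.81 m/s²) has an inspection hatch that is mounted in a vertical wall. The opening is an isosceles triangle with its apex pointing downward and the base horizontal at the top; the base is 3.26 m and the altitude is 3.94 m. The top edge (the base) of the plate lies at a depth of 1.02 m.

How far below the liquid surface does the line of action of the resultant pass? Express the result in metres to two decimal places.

γ = ρg = 1000 × 9.81 = 9810 N/m³ = 9.81 kN/m³.
With the apex down, the centroid sits h/3 = 3.94/3 = 1.31333 m below the base (the top edge), so the centroid depth is h_c = 1.02 + 1.31333 = 2.33333 m.
A = ½ × 3.26 × 3.94 = 6.4222 m².
Resultant F = γ·h_c·A = 9.81 × 2.33333 × 6.4222 = 147.004 kN.
I_c = b·h³/36 = 3.26 × 3.94³/36 = 5.53865 m⁴.
Centre of pressure: y_p = y_c + I_c/(y_c·A) = 2.33333 + 5.53865/(2.33333 × 6.4222) = 2.33333 + 0.36961 = 2.70294 m along the plane.

h_p = 2.70 m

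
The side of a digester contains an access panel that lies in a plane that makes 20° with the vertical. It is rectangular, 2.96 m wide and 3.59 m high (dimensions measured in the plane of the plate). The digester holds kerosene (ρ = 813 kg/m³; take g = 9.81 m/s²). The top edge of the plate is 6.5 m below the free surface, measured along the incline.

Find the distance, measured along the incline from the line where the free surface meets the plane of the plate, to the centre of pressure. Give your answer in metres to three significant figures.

γ = ρg = 813 × 9.81 / 1000 = 7.97553 kN/m³.
The plate makes 20° with the vertical, i.e. θ = 90° − 20° = 70° to the horizontal. Measuring y along the incline from the free-surface line, vertical depth h = y·sinθ with sinθ = 0.939693.
The centroid lies 3.59/2 = 1.795 m below the top edge, so y_c = 6.5 + 1.795 = 8.295 m and h_c = 8.295 × 0.939693 = 7.79475 m.
A = 2.96 × 3.59 = 10.6264 m².
Resultant F = γ·h_c·A = 7.97553 × 7.79475 × 10.6264 = 660.614 kN.
I_c = b·h³/12 = 2.96 × 3.59³/12 = 11.4128 m⁴.
Centre of pressure: y_p = y_c + I_c/(y_c·A) = 8.295 + 11.4128/(8.295 × 10.6264) = 8.295 + 0.129476 = 8.42448 m along the plane.

y_p = 8.42 m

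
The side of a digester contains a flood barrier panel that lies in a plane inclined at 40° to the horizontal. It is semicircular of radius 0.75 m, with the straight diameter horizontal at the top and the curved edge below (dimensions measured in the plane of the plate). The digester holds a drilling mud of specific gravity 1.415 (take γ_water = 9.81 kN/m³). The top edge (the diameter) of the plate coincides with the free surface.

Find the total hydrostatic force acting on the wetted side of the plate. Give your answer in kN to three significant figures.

γ = 1.415 × 9.81 = 13.88115 kN/m³.
Let θ = 40° be the plate's angle to the horizontal; measure y along the incline from where the plane meets the free surface. Vertical depth h = y·sinθ with sinθ = 0.642788.
The centroid of a semicircle lies 4r/(3π) = 0.31831 m from the diameter, here below the top edge, so y_c = 0.31831 m and h_c = 0.31831 × 0.642788 = 0.204606 m.
A = πr²/2 = π × 0.75²/2 = 0.883573 m².
Resultant F = γ·h_c·A = 13.88115 × 0.204606 × 0.883573 = 2.50949 kN.

F ≈ 2.51 kN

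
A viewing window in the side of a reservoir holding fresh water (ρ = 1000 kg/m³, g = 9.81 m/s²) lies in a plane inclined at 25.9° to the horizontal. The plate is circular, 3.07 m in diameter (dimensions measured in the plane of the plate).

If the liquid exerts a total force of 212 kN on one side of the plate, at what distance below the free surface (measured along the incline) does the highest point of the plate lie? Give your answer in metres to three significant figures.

γ = ρg = 1000 × 9.81 = 9810 N/m³ = 9.81 kN/m³.
A = π(1.535)² = 7.4023 m².
From F = γ·h_c·A, the centroid depth is h_c = 212/(9.81 × 7.4023) = 2.91944 m.
Let θ = 25.9° be the plate's angle to the horizontal; measure y along the incline from where the plane meets the free surface. Vertical depth h = y·sinθ with sinθ = 0.436802.
Along the incline, y_c = h_c/sinθ = 2.91944/0.436802 = 6.68367 m.
The centroid is at the centre, 1.535 m below the top of the plate, so the highest point sits at y_top = 6.68367 − 1.535 = 5.14867 m along the incline.

y_top ≈ 5.15 m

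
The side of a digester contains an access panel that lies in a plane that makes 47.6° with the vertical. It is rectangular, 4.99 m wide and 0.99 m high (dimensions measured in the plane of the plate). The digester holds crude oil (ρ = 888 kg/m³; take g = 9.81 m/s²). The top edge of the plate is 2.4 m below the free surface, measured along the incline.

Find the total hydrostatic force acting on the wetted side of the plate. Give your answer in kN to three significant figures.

γ = ρg = 888 × 9.81 / 1000 = 8.71128 kN/m³.
The plate makes 47.6° with the vertical, i.e. θ = 90° − 47.6° = 42.4° to the horizontal. Measuring y along the incline from the free-surface line, vertical depth h = y·sinθ with sinθ = 0.674302.
The centroid lies 0.99/2 = 0.495 m below the top edge, so y_c = 2.4 + 0.495 = 2.895 m and h_c = 2.895 × 0.674302 = 1.9521 m.
A = 4.99 × 0.99 = 4.9401 m².
Resultant F = γ·h_c·A = 8.71128 × 1.9521 × 4.9401 = 84.0078 kN.

F ≈ 84.0 kN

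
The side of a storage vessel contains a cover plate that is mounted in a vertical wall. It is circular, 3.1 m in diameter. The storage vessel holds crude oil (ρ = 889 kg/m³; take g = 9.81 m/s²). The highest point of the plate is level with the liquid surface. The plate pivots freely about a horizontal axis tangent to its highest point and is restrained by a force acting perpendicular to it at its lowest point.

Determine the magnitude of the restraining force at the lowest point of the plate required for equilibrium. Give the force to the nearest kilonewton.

P ≈ 64 kN

γ = ρg = 889 × 9.81 / 1000 = 8.72109 kN/m³.
The centroid is at the centre, 1.55 m below the top of the plate, so the centroid depth is h_c = 1.55 m.
A = π(1.55)² = 7.54768 m².
Resultant F = γ·h_c·A = 8.72109 × 1.55 × 7.54768 = 102.027 kN.
I_c = πr⁴/4 = π × 1.55⁴/4 = 4.53332 m⁴.
Centre of pressure: y_p = y_c + I_c/(y_c·A) = 1.55 + 4.53332/(1.55 × 7.54768) = 1.55 + 0.3875 = 1.9375 m along the plane.
The resultant acts 1.55 + 0.3875 = 1.9375 m (along the plate) below the hinge at the top edge, so the moment about the hinge is M = F × 1.9375 = 102.027 × 1.9375 = 197.677 kN·m.
A normal force at the bottom, 3.1 m from the hinge, must supply this moment: P = 197.677/3.1 = 63.7668 kN.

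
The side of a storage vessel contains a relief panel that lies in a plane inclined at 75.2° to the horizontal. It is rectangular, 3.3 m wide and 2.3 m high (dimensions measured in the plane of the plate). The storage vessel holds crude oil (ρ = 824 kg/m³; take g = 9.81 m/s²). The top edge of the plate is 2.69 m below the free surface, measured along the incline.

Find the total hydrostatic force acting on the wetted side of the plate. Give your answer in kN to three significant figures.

γ = ρg = 824 × 9.81 / 1000 = 8.08344 kN/m³.
Let θ = 75.2° be the plate's angle to the horizontal; measure y along the incline from where the plane meets the free surface. Vertical depth h = y·sinθ with sinθ = 0.966823.
The centroid lies 2.3/2 = 1.15 m below the top edge, so y_c = 2.69 + 1.15 = 3.84 m and h_c = 3.84 × 0.966823 = 3.7126 m.
A = 3.3 × 2.3 = 7.59 m².
Resultant F = γ·h_c·A = 8.08344 × 3.7126 × 7.59 = 227.78 kN.

F ≈ 228 kN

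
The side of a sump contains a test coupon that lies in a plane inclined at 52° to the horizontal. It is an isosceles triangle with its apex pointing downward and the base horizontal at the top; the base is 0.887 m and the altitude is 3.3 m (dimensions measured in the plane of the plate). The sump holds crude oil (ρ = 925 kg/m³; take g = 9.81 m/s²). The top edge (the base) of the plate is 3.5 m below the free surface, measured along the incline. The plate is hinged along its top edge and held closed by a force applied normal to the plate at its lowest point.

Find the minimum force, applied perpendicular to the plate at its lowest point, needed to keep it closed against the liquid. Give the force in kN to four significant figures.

P ≈ 17.97 kN

γ = ρg = 925 × 9.81 / 1000 = 9.07425 kN/m³.
Let θ = 52° be the plate's angle to the horizontal; measure y along the incline from where the plane meets the free surface. Vertical depth h = y·sinθ with sinθ = 0.788011.
With the apex down, the centroid sits h/3 = 3.3/3 = 1.1 m below the base (the top edge), so y_c = 3.5 + 1.1 = 4.6 m and h_c = 4.6 × 0.788011 = 3.62485 m.
A = ½ × 0.887 × 3.3 = 1.46355 m².
Resultant F = γ·h_c·A = 9.07425 × 3.62485 × 1.46355 = 48.1403 kN.
I_c = b·h³/36 = 0.887 × 3.3³/36 = 0.885448 m⁴.
Centre of pressure: y_p = y_c + I_c/(y_c·A) = 4.6 + 0.885448/(4.6 × 1.46355) = 4.6 + 0.131522 = 4.73152 m along the plane.
The resultant acts 1.1 + 0.131522 = 1.23152 m (along the plate) below the hinge at the top edge, so the moment about the hinge is M = F × 1.23152 = 48.1403 × 1.23152 = 59.2857 kN·m.
A normal force at the bottom, 3.3 m from the hinge, must supply this moment: P = 59.2857/3.3 = 17.9654 kN.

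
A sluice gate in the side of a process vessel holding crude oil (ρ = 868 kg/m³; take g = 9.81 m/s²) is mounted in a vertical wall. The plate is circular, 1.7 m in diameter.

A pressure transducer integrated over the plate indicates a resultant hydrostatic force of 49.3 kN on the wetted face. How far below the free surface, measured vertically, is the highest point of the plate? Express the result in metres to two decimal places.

γ = ρg = 868 × 9.81 / 1000 = 8.51508 kN/m³.
A = π(0.85)² = 2.2698 m².
From F = γ·h_c·A, the centroid depth is h_c = 49.3/(8.51508 × 2.2698) = 2.55077 m.
The centroid is at the centre, 0.85 m below the top of the plate, so the highest point sits at h_top = 2.55077 − 0.85 = 1.70077 m below the surface.

d_top ≈ 1.70 m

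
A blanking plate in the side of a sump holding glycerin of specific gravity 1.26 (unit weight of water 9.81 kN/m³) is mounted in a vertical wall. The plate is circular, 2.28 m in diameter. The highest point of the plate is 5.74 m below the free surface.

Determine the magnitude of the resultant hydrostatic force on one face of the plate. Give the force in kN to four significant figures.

γ = 1.26 × 9.81 = 12.3606 kN/m³.
The centroid is at the centre, 1.14 m below the top of the plate, so the centroid depth is h_c = 5.74 + 1.14 = 6.88 m.
A = π(1.14)² = 4.08281 m².
Resultant F = γ·h_c·A = 12.3606 × 6.88 × 4.08281 = 347.206 kN.

F ≈ 347.2 kN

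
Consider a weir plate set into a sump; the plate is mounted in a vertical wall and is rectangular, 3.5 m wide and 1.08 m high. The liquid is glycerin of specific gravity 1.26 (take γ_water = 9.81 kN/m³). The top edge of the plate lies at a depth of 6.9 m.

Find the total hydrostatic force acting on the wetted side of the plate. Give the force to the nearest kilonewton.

γ = 1.26 × 9.81 = 12.3606 kN/m³.
The centroid lies 1.08/2 = 0.54 m below the top edge, so the centroid depth is h_c = 6.9 + 0.54 = 7.44 m.
A = 3.5 × 1.08 = 3.78 m².
Resultant F = γ·h_c·A = 12.3606 × 7.44 × 3.78 = 347.62 kN.

F ≈ 348 kN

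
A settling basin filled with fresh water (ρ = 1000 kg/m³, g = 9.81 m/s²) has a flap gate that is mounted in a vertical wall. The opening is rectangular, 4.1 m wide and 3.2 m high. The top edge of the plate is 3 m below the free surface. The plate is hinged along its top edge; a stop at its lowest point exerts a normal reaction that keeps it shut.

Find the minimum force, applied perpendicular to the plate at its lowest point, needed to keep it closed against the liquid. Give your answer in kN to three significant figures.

γ = ρg = 1000 × 9.81 = 9810 N/m³ = 9.81 kN/m³.
The centroid lies 3.2/2 = 1.6 m below the top edge, so the centroid depth is h_c = 3 + 1.6 = 4.6 m.
A = 4.1 × 3.2 = 13.12 m².
Resultant F = γ·h_c·A = 9.81 × 4.6 × 13.12 = 592.053 kN.
I_c = b·h³/12 = 4.1 × 3.2³/12 = 11.1957 m⁴.
Centre of pressure: y_p = y_c + I_c/(y_c·A) = 4.6 + 11.1957/(4.6 × 13.12) = 4.6 + 0.185507 = 4.78551 m along the plane.
The resultant acts 1.6 + 0.185507 = 1.78551 m (along the plate) below the hinge at the top edge, so the moment about the hinge is M = F × 1.78551 = 592.053 × 1.78551 = 1057.12 kN·m.
A normal force at the bottom, 3.2 m from the hinge, must supply this moment: P = 1057.12/3.2 = 330.35 kN.

P ≈ 330 kN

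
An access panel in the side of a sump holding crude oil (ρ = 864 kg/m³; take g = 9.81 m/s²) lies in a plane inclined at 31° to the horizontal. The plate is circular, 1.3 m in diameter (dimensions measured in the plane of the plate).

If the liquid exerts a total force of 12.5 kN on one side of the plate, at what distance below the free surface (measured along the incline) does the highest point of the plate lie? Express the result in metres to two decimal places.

y_top ≈ 1.51 m

γ = ρg = 864 × 9.81 / 1000 = 8.47584 kN/m³.
A = π(0.65)² = 1.32732 m².
From F = γ·h_c·A, the centroid depth is h_c = 12.5/(8.47584 × 1.32732) = 1.1111 m.
Let θ = 31° be the plate's angle to the horizontal; measure y along the incline from where the plane meets the free surface. Vertical depth h = y·sinθ with sinθ = 0.515038.
Along the incline, y_c = h_c/sinθ = 1.1111/0.515038 = 2.15732 m.
The centroid is at the centre, 0.65 m below the top of the plate, so the highest point sits at y_top = 2.15732 − 0.65 = 1.50732 m along the incline.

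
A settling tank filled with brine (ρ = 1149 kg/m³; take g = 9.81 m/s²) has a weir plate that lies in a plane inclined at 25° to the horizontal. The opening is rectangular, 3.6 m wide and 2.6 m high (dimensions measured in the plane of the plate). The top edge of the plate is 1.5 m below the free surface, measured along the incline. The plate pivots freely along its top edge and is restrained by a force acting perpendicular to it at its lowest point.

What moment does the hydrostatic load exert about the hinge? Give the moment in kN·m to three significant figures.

γ = ρg = 1149 × 9.81 / 1000 = 11.27169 kN/m³.
Let θ = 25° be the plate's angle to the horizontal; measure y along the incline from where the plane meets the free surface. Vertical depth h = y·sinθ with sinθ = 0.422618.
The centroid lies 2.6/2 = 1.3 m below the top edge, so y_c = 1.5 + 1.3 = 2.8 m and h_c = 2.8 × 0.422618 = 1.18333 m.
A = 3.6 × 2.6 = 9.36 m².
Resultant F = γ·h_c·A = 11.27169 × 1.18333 × 9.36 = 124.845 kN.
I_c = b·h³/12 = 3.6 × 2.6³/12 = 5.2728 m⁴.
Centre of pressure: y_p = y_c + I_c/(y_c·A) = 2.8 + 5.2728/(2.8 × 9.36) = 2.8 + 0.20119 = 3.00119 m along the plane.
The resultant acts 1.3 + 0.20119 = 1.50119 m (along the plate) below the hinge at the top edge, so the moment about the hinge is M = F × 1.50119 = 124.845 × 1.50119 = 187.416 kN·m.

M ≈ 187 kN·m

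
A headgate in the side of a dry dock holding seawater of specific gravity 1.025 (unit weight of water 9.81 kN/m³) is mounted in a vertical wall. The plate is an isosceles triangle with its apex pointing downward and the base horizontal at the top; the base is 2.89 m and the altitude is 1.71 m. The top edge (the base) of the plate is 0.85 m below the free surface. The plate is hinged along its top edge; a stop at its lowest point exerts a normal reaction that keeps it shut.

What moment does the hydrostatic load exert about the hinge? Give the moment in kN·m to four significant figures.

M ≈ 24.15 kN·m

γ = 1.025 × 9.81 = 10.05525 kN/m³.
With the apex down, the centroid sits h/3 = 1.71/3 = 0.57 m below the base (the top edge), so the centroid depth is h_c = 0.85 + 0.57 = 1.42 m.
A = ½ × 2.89 × 1.71 = 2.47095 m².
Resultant F = γ·h_c·A = 10.05525 × 1.42 × 2.47095 = 35.2813 kN.
I_c = b·h³/36 = 2.89 × 1.71³/36 = 0.401406 m⁴.
Centre of pressure: y_p = y_c + I_c/(y_c·A) = 1.42 + 0.401406/(1.42 × 2.47095) = 1.42 + 0.114401 = 1.5344 m along the plane.
The resultant acts 0.57 + 0.114401 = 0.684401 m (along the plate) below the hinge at the top edge, so the moment about the hinge is M = F × 0.684401 = 35.2813 × 0.684401 = 24.1466 kN·m.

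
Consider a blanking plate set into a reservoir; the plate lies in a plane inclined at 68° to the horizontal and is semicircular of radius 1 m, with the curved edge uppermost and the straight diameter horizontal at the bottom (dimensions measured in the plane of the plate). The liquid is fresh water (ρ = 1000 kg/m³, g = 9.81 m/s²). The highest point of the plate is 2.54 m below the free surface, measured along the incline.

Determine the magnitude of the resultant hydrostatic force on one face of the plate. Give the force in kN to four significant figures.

F ≈ 44.51 kN

γ = ρg = 1000 × 9.81 = 9810 N/m³ = 9.81 kN/m³.
Let θ = 68° be the plate's angle to the horizontal; measure y along the incline from where the plane meets the free surface. Vertical depth h = y·sinθ with sinθ = 0.927184.
The centroid lies 4r/(3π) = 0.424413 m above the diameter, so r − 4r/(3π) = 1 − 0.424413 = 0.575587 m below the topmost point, so y_c = 2.54 + 0.575587 = 3.11559 m and h_c = 3.11559 × 0.927184 = 2.88873 m.
A = πr²/2 = π × 1²/2 = 1.5708 m².
Resultant F = γ·h_c·A = 9.81 × 2.88873 × 1.5708 = 44.514 kN.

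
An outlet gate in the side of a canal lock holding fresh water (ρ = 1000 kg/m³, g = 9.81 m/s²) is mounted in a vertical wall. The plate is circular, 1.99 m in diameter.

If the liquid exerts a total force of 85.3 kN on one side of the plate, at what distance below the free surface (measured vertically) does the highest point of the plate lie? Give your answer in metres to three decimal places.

d_top ≈ 1.801 m

γ = ρg = 1000 × 9.81 = 9810 N/m³ = 9.81 kN/m³.
A = π(0.995)² = 3.11026 m².
From F = γ·h_c·A, the centroid depth is h_c = 85.3/(9.81 × 3.11026) = 2.79565 m.
The centroid is at the centre, 0.995 m below the top of the plate, so the highest point sits at h_top = 2.79565 − 0.995 = 1.80065 m below the surface.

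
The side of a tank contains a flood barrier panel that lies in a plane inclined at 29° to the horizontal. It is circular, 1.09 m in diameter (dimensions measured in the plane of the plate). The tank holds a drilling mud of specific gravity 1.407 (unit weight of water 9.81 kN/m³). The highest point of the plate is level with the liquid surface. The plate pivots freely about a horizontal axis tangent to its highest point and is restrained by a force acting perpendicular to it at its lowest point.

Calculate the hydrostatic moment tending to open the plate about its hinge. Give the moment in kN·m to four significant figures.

γ = 1.407 × 9.81 = 13.80267 kN/m³.
Let θ = 29° be the plate's angle to the horizontal; measure y along the incline from where the plane meets the free surface. Vertical depth h = y·sinθ with sinθ = 0.484810.
The centroid is at the centre, 0.545 m below the top of the plate, so y_c = 0.545 m and h_c = 0.545 × 0.484810 = 0.264221 m.
A = π(0.545)² = 0.933132 m².
Resultant F = γ·h_c·A = 13.80267 × 0.264221 × 0.933132 = 3.40309 kN.
I_c = πr⁴/4 = π × 0.545⁴/4 = 0.0692909 m⁴.
Centre of pressure: y_p = y_c + I_c/(y_c·A) = 0.545 + 0.0692909/(0.545 × 0.933132) = 0.545 + 0.13625 = 0.68125 m along the plane.
The resultant acts 0.545 + 0.13625 = 0.68125 m (along the plate) below the hinge at the top edge, so the moment about the hinge is M = F × 0.68125 = 3.40309 × 0.68125 = 2.31836 kN·m.

M ≈ 2.318 kN·m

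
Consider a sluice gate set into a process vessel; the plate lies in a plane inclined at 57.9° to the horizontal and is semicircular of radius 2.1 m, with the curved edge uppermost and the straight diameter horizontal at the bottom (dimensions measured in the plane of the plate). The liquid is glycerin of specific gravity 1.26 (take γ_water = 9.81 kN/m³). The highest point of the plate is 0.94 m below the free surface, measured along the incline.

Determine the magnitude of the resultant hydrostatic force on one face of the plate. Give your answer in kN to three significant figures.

γ = 1.26 × 9.81 = 12.3606 kN/m³.
Let θ = 57.9° be the plate's angle to the horizontal; measure y along the incline from where the plane meets the free surface. Vertical depth h = y·sinθ with sinθ = 0.847122.
The centroid lies 4r/(3π) = 0.891268 m above the diameter, so r − 4r/(3π) = 2.1 − 0.891268 = 1.20873 m below the topmost point, so y_c = 0.94 + 1.20873 = 2.14873 m and h_c = 2.14873 × 0.847122 = 1.82024 m.
A = πr²/2 = π × 2.1²/2 = 6.92721 m².
Resultant F = γ·h_c·A = 12.3606 × 1.82024 × 6.92721 = 155.857 kN.

F ≈ 156 kN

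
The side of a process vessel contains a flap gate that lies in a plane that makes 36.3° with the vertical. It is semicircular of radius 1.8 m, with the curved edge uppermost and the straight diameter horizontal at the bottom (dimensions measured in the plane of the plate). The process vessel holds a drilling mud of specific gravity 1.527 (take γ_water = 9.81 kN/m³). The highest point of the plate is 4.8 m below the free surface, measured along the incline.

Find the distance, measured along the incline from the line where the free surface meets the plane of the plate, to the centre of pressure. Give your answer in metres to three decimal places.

γ = 1.527 × 9.81 = 14.97987 kN/m³.
The plate makes 36.3° with the vertical, i.e. θ = 90° − 36.3° = 53.7° to the horizontal. Measuring y along the incline from the free-surface line, vertical depth h = y·sinθ with sinθ = 0.805928.
The centroid lies 4r/(3π) = 0.763944 m above the diameter, so r − 4r/(3π) = 1.8 − 0.763944 = 1.03606 m below the topmost point, so y_c = 4.8 + 1.03606 = 5.83606 m and h_c = 5.83606 × 0.805928 = 4.70344 m.
A = πr²/2 = π × 1.8²/2 = 5.08938 m².
Resultant F = γ·h_c·A = 14.97987 × 4.70344 × 5.08938 = 358.582 kN.
I_c = (π/8 − 8/(9π))·r⁴ = 0.109757 × 1.8⁴ = 1.15219 m⁴.
Centre of pressure: y_p = y_c + I_c/(y_c·A) = 5.83606 + 1.15219/(5.83606 × 5.08938) = 5.83606 + 0.0387918 = 5.87485 m along the plane.

y_p = 5.875 m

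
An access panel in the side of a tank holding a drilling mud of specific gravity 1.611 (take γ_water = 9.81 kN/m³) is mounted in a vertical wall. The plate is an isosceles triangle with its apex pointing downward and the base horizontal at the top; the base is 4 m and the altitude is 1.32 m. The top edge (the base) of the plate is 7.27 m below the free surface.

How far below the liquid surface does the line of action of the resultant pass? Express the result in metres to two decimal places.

h_p = 7.72 m

γ = 1.611 × 9.81 = 15.80391 kN/m³.
With the apex down, the centroid sits h/3 = 1.32/3 = 0.44 m below the base (the top edge), so the centroid depth is h_c = 7.27 + 0.44 = 7.71 m.
A = ½ × 4 × 1.32 = 2.64 m².
Resultant F = γ·h_c·A = 15.80391 × 7.71 × 2.64 = 321.679 kN.
I_c = b·h³/36 = 4 × 1.32³/36 = 0.255552 m⁴.
Centre of pressure: y_p = y_c + I_c/(y_c·A) = 7.71 + 0.255552/(7.71 × 2.64) = 7.71 + 0.0125551 = 7.72256 m along the plane.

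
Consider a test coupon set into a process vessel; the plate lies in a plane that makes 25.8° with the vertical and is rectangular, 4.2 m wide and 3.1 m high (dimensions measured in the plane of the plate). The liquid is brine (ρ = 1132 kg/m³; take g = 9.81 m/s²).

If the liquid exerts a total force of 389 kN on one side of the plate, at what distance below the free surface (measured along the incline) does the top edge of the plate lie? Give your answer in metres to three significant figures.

y_top ≈ 1.44 m

γ = ρg = 1132 × 9.81 / 1000 = 11.10492 kN/m³.
A = 4.2 × 3.1 = 13.02 m².
From F = γ·h_c·A, the centroid depth is h_c = 389/(11.10492 × 13.02) = 2.69044 m.
The plate makes 25.8° with the vertical, i.e. θ = 90° − 25.8° = 64.2° to the horizontal. Measuring y along the incline from the free-surface line, vertical depth h = y·sinθ with sinθ = 0.900319.
Along the incline, y_c = h_c/sinθ = 2.69044/0.900319 = 2.98832 m.
The centroid lies 3.1/2 = 1.55 m below the top edge, so the top edge sits at y_top = 2.98832 − 1.55 = 1.43832 m along the incline.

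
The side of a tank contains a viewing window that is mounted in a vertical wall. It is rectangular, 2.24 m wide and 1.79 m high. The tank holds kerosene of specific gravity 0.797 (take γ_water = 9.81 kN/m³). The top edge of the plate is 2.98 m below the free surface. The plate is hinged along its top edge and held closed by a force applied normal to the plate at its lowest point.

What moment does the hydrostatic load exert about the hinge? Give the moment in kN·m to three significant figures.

M ≈ 117 kN·m

γ = 0.797 × 9.81 = 7.81857 kN/m³.
The centroid lies 1.79/2 = 0.895 m below the top edge, so the centroid depth is h_c = 2.98 + 0.895 = 3.875 m.
A = 2.24 × 1.79 = 4.0096 m².
Resultant F = γ·h_c·A = 7.81857 × 3.875 × 4.0096 = 121.479 kN.
I_c = b·h³/12 = 2.24 × 1.79³/12 = 1.0706 m⁴.
Centre of pressure: y_p = y_c + I_c/(y_c·A) = 3.875 + 1.0706/(3.875 × 4.0096) = 3.875 + 0.0689056 = 3.94391 m along the plane.
The resultant acts 0.895 + 0.0689056 = 0.963906 m (along the plate) below the hinge at the top edge, so the moment about the hinge is M = F × 0.963906 = 121.479 × 0.963906 = 117.094 kN·m.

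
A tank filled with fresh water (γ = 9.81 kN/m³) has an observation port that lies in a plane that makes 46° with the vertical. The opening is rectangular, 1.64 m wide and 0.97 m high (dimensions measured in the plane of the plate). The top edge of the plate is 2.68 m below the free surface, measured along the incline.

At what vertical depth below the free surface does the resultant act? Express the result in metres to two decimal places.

γ = 9.81 kN/m³.
The plate makes 46° with the vertical, i.e. θ = 90° − 46° = 44° to the horizontal. Measuring y along the incline from the free-surface line, vertical depth h = y·sinθ with sinθ = 0.694658.
The centroid lies 0.97/2 = 0.485 m below the top edge, so y_c = 2.68 + 0.485 = 3.165 m and h_c = 3.165 × 0.694658 = 2.19859 m.
A = 1.64 × 0.97 = 1.5908 m².
Resultant F = γ·h_c·A = 9.81 × 2.19859 × 1.5908 = 34.3106 kN.
I_c = b·h³/12 = 1.64 × 0.97³/12 = 0.124732 m⁴.
Centre of pressure: y_p = y_c + I_c/(y_c·A) = 3.165 + 0.124732/(3.165 × 1.5908) = 3.165 + 0.0247736 = 3.18977 m along the plane.
Vertically, h_p = y_p·sinθ = 3.18977 × 0.694658 = 2.2158 m.

h_p = 2.22 m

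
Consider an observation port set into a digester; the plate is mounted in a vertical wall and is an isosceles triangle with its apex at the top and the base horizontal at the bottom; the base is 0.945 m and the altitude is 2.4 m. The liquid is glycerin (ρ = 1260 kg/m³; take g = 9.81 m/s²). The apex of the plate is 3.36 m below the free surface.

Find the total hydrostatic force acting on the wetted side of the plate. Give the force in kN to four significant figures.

F ≈ 69.52 kN

γ = ρg = 1260 × 9.81 / 1000 = 12.3606 kN/m³.
With the apex up, the centroid sits 2h/3 = 2 × 2.4/3 = 1.6 m below the apex, so the centroid depth is h_c = 3.36 + 1.6 = 4.96 m.
A = ½ × 0.945 × 2.4 = 1.134 m².
Resultant F = γ·h_c·A = 12.3606 × 4.96 × 1.134 = 69.5239 kN.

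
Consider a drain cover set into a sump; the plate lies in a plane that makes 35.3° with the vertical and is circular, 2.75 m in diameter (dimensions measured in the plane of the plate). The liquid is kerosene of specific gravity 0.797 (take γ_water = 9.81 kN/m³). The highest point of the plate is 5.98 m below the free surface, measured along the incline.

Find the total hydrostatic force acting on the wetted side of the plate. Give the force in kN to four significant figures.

γ = 0.797 × 9.81 = 7.81857 kN/m³.
The plate makes 35.3° with the vertical, i.e. θ = 90° − 35.3° = 54.7° to the horizontal. Measuring y along the incline from the free-surface line, vertical depth h = y·sinθ with sinθ = 0.816138.
The centroid is at the centre, 1.375 m below the top of the plate, so y_c = 5.98 + 1.375 = 7.355 m and h_c = 7.355 × 0.816138 = 6.00269 m.
A = π(1.375)² = 5.93957 m².
Resultant F = γ·h_c·A = 7.81857 × 6.00269 × 5.93957 = 278.759 kN.

F ≈ 278.8 kN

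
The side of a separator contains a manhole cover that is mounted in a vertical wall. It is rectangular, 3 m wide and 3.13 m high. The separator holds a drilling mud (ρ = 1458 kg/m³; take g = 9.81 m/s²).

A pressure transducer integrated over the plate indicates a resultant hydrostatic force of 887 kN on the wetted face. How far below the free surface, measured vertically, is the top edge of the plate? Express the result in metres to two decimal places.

d_top ≈ 5.04 m

γ = ρg = 1458 × 9.81 / 1000 = 14.30298 kN/m³.
A = 3 × 3.13 = 9.39 m².
From F = γ·h_c·A, the centroid depth is h_c = 887/(14.30298 × 9.39) = 6.60437 m.
The centroid lies 3.13/2 = 1.565 m below the top edge, so the top edge sits at h_top = 6.60437 − 1.565 = 5.03937 m below the surface.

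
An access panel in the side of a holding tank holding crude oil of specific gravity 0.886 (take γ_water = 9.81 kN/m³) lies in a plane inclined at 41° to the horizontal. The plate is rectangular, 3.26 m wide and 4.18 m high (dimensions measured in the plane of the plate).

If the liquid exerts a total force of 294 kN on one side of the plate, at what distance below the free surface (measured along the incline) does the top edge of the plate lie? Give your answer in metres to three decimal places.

y_top ≈ 1.694 m

γ = 0.886 × 9.81 = 8.69166 kN/m³.
A = 3.26 × 4.18 = 13.6268 m².
From F = γ·h_c·A, the centroid depth is h_c = 294/(8.69166 × 13.6268) = 2.48228 m.
Let θ = 41° be the plate's angle to the horizontal; measure y along the incline from where the plane meets the free surface. Vertical depth h = y·sinθ with sinθ = 0.656059.
Along the incline, y_c = h_c/sinθ = 2.48228/0.656059 = 3.78362 m.
The centroid lies 4.18/2 = 2.09 m below the top edge, so the top edge sits at y_top = 3.78362 − 2.09 = 1.69362 m along the incline.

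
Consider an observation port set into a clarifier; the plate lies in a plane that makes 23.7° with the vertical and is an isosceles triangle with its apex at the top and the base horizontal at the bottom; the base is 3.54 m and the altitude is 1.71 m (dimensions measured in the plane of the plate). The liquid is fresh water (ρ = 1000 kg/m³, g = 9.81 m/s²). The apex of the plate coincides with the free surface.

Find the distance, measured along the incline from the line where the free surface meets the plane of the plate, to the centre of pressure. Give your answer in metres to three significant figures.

γ = ρg = 1000 × 9.81 = 9810 N/m³ = 9.81 kN/m³.
The plate makes 23.7° with the vertical, i.e. θ = 90° − 23.7° = 66.3° to the horizontal. Measuring y along the incline from the free-surface line, vertical depth h = y·sinθ with sinθ = 0.915663.
With the apex up, the centroid sits 2h/3 = 2 × 1.71/3 = 1.14 m below the apex, so y_c = 1.14 m and h_c = 1.14 × 0.915663 = 1.04386 m.
A = ½ × 3.54 × 1.71 = 3.0267 m².
Resultant F = γ·h_c·A = 9.81 × 1.04386 × 3.0267 = 30.9942 kN.
I_c = b·h³/36 = 3.54 × 1.71³/36 = 0.491687 m⁴.
Centre of pressure: y_p = y_c + I_c/(y_c·A) = 1.14 + 0.491687/(1.14 × 3.0267) = 1.14 + 0.1425 = 1.2825 m along the plane.

y_p = 1.28 m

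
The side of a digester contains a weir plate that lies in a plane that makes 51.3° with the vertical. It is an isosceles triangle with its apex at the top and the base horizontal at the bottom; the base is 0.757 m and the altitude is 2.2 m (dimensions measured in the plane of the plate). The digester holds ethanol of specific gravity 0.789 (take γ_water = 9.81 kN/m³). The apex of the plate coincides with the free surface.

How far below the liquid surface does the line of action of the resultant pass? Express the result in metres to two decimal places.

h_p = 1.03 m

γ = 0.789 × 9.81 = 7.74009 kN/m³.
The plate makes 51.3° with the vertical, i.e. θ = 90° − 51.3° = 38.7° to the horizontal. Measuring y along the incline from the free-surface line, vertical depth h = y·sinθ with sinθ = 0.625243.
With the apex up, the centroid sits 2h/3 = 2 × 2.2/3 = 1.46667 m below the apex, so y_c = 1.46667 m and h_c = 1.46667 × 0.625243 = 0.917025 m.
A = ½ × 0.757 × 2.2 = 0.8327 m².
Resultant F = γ·h_c·A = 7.74009 × 0.917025 × 0.8327 = 5.91038 kN.
I_c = b·h³/36 = 0.757 × 2.2³/36 = 0.223904 m⁴.
Centre of pressure: y_p = y_c + I_c/(y_c·A) = 1.46667 + 0.223904/(1.46667 × 0.8327) = 1.46667 + 0.183333 = 1.65 m along the plane.
Vertically, h_p = y_p·sinθ = 1.65 × 0.625243 = 1.03165 m.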